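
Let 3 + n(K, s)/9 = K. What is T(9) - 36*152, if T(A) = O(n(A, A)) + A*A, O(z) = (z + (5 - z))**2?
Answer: -5366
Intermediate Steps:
n(K, s) = -27 + 9*K
O(z) = 25 (O(z) = 5**2 = 25)
T(A) = 25 + A**2 (T(A) = 25 + A*A = 25 + A**2)
T(9) - 36*152 = (25 + 9**2) - 36*152 = (25 + 81) - 5472 = 106 - 5472 = -5366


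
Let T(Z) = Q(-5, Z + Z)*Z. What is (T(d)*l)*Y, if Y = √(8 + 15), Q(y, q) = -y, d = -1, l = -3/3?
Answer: 5*√23 ≈ 23.979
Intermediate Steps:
l = -1 (l = -3*⅓ = -1)
Y = √23 ≈ 4.7958
T(Z) = 5*Z (T(Z) = (-1*(-5))*Z = 5*Z)
(T(d)*l)*Y = ((5*(-1))*(-1))*√23 = (-5*(-1))*√23 = 5*√23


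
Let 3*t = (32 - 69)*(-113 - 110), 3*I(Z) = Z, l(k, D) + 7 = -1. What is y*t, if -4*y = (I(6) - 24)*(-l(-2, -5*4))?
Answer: 363044/3 ≈ 1.2101e+5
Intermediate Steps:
l(k, D) = -8 (l(k, D) = -7 - 1 = -8)
I(Z) = Z/3
t = 8251/3 (t = ((32 - 69)*(-113 - 110))/3 = (-37*(-223))/3 = (1/3)*8251 = 8251/3 ≈ 2750.3)
y = 44 (y = -((1/3)*6 - 24)*(-1*(-8))/4 = -(2 - 24)*8/4 = -(-11)*8/2 = -1/4*(-176) = 44)
y*t = 44*(8251/3) = 363044/3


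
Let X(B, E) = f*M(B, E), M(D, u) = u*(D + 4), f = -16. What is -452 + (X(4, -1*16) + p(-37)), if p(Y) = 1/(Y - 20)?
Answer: 90971/57 ≈ 1596.0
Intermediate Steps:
p(Y) = 1/(-20 + Y)
M(D, u) = u*(4 + D)
X(B, E) = -16*E*(4 + B)
-452 + (X(4, -1*16) + p(-37)) = -452 + (-16*(-1*16)*(4 + 4) + 1/(-20 - 37)) = -452 + (-16*(-16)*8 + 1/(-57)) = -452 + (2048 - 1/57) = -452 + 116735/57 = 90971/57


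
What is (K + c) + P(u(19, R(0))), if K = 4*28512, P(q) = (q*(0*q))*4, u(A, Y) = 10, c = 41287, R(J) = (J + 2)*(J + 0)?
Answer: 155335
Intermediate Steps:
R(J) = J*(2 + J) (R(J) = (2 + J)*J = J*(2 + J))
P(q) = 0 (P(q) = (q*0)*4 = 0*4 = 0)
K = 114048
(K + c) + P(u(19, R(0))) = (114048 + 41287) + 0 = 155335 + 0 = 155335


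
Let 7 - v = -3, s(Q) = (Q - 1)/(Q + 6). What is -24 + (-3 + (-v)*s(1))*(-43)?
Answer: 105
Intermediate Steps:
s(Q) = (-1 + Q)/(6 + Q)
v = 10 (v = 7 - 1*(-3) = 7 + 3 = 10)
-24 + (-3 + (-v)*s(1))*(-43) = -24 + (-3 + (-1*10)*((-1 + 1)/(6 + 1)))*(-43) = -24 + (-3 - 10*0/7)*(-43) = -24 + (-3 - 10*0)*(-43) = -24 + (-3 + 0)*(-43) = -24 - 3*(-43) = -24 + 129 = 105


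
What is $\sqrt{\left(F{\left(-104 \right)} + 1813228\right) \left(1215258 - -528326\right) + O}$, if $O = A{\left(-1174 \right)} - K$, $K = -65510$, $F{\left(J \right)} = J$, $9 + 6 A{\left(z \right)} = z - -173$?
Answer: $\frac{\sqrt{28452006555819}}{3} \approx 1.778 \cdot 10^{6}$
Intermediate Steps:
$A{\left(z \right)} = \frac{82}{3} + \frac{z}{6}$ ($A{\left(z \right)} = - \frac{3}{2} + \frac{z - -173}{6} = - \frac{3}{2} + \frac{z + 173}{6} = - \frac{3}{2} + \frac{173 + z}{6} = - \frac{3}{2} + \left(\frac{173}{6} + \frac{z}{6}\right) = \frac{82}{3} + \frac{z}{6}$)
$O = \frac{196025}{3}$ ($O = \left(\frac{82}{3} + \frac{1}{6} \left(-1174\right)\right) - -65510 = \left(\frac{82}{3} - \frac{587}{3}\right) + 65510 = - \frac{505}{3} + 65510 = \frac{196025}{3} \approx 65342.0$)
$\sqrt{\left(F{\left(-104 \right)} + 1813228\right) \left(1215258 - -528326\right) + O} = \sqrt{\left(-104 + 1813228\right) \left(1215258 - -528326\right) + \frac{196025}{3}} = \sqrt{1813124 \left(1215258 + \left(-635093 + 1163419\right)\right) + \frac{196025}{3}} = \sqrt{1813124 \left(1215258 + 528326\right) + \frac{196025}{3}} = \sqrt{1813124 \cdot 1743584 + \frac{196025}{3}} = \sqrt{3161333996416 + \frac{196025}{3}} = \sqrt{\frac{9484002185273}{3}} = \frac{\sqrt{28452006555819}}{3}$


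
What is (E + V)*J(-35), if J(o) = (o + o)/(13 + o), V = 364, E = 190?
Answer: 19390/11 ≈ 1762.7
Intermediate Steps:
J(o) = 2*o/(13 + o) (J(o) = (2*o)/(13 + o) = 2*o/(13 + o))
(E + V)*J(-35) = (190 + 364)*(2*(-35)/(13 - 35)) = 554*(2*(-35)/(-22)) = 554*(2*(-35)*(-1/22)) = 554*(35/11) = 19390/11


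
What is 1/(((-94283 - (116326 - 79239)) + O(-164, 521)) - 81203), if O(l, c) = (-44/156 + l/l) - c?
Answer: -39/8310638 ≈ -4.6928e-6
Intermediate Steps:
O(l, c) = 28/39 - c (O(l, c) = (-44*1/156 + 1) - c = (-11/39 + 1) - c = 28/39 - c)
1/(((-94283 - (116326 - 79239)) + O(-164, 521)) - 81203) = 1/(((-94283 - (116326 - 79239)) + (28/39 - 1*521)) - 81203) = 1/(((-94283 - 1*37087) + (28/39 - 521)) - 81203) = 1/(((-94283 - 37087) - 20291/39) - 81203) = 1/((-131370 - 20291/39) - 81203) = 1/(-5143721/39 - 81203) = 1/(-8310638/39) = -39/8310638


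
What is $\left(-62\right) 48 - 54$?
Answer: $-3030$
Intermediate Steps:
$\left(-62\right) 48 - 54 = -2976 - 54 = -3030$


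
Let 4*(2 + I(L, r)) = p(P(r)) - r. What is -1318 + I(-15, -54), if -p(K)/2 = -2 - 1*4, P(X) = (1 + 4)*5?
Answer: -2607/2 ≈ -1303.5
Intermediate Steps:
P(X) = 25 (P(X) = 5*5 = 25)
p(K) = 12 (p(K) = -2*(-2 - 1*4) = -2*(-2 - 4) = -2*(-6) = 12)
I(L, r) = 1 - r/4 (I(L, r) = -2 + (12 - r)/4 = -2 + (3 - r/4) = 1 - r/4)
-1318 + I(-15, -54) = -1318 + (1 - ¼*(-54)) = -1318 + (1 + 27/2) = -1318 + 29/2 = -2607/2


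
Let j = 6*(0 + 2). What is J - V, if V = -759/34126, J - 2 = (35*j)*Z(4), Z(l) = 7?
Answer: 100399451/34126 ≈ 2942.0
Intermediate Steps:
j = 12 (j = 6*2 = 12)
J = 2942 (J = 2 + (35*12)*7 = 2 + 420*7 = 2 + 2940 = 2942)
V = -759/34126 (V = -759*1/34126 = -759/34126 ≈ -0.022241)
J - V = 2942 - 1*(-759/34126) = 2942 + 759/34126 = 100399451/34126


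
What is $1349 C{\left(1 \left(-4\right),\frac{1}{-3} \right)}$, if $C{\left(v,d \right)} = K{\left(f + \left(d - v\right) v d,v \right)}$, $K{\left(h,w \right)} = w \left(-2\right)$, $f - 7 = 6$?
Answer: $10792$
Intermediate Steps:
$f = 13$ ($f = 7 + 6 = 13$)
$K{\left(h,w \right)} = - 2 w$
$C{\left(v,d \right)} = - 2 v$
$1349 C{\left(1 \left(-4\right),\frac{1}{-3} \right)} = 1349 \left(- 2 \cdot 1 \left(-4\right)\right) = 1349 \left(\left(-2\right) \left(-4\right)\right) = 1349 \cdot 8 = 10792$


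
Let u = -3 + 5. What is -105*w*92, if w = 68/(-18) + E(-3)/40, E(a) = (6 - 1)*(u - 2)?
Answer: 109480/3 ≈ 36493.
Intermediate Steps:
u = 2
E(a) = 0 (E(a) = (6 - 1)*(2 - 2) = 5*0 = 0)
w = -34/9 (w = 68/(-18) + 0/40 = 68*(-1/18) + 0*(1/40) = -34/9 + 0 = -34/9 ≈ -3.7778)
-105*w*92 = -105*(-34/9)*92 = (1190/3)*92 = 109480/3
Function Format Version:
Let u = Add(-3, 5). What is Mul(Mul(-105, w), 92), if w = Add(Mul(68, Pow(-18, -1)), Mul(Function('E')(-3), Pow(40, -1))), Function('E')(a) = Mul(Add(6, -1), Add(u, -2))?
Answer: Rational(109480, 3) ≈ 36493.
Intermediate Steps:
u = 2
Function('E')(a) = 0 (Function('E')(a) = Mul(Add(6, -1), Add(2, -2)) = Mul(5, 0) = 0)
w = Rational(-34, 9) (w = Add(Mul(68, Pow(-18, -1)), Mul(0, Pow(40, -1))) = Add(Mul(68, Rational(-1, 18)), Mul(0, Rational(1, 40))) = Add(Rational(-34, 9), 0) = Rational(-34, 9) ≈ -3.7778)
Mul(Mul(-105, w), 92) = Mul(Mul(-105, Rational(-34, 9)), 92) = Mul(Rational(1190, 3), 92) = Rational(109480, 3)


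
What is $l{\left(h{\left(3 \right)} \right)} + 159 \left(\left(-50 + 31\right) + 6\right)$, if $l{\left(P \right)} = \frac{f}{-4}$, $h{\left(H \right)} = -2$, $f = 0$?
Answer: $-2067$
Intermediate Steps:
$l{\left(P \right)} = 0$ ($l{\left(P \right)} = \frac{0}{-4} = 0 \left(- \frac{1}{4}\right) = 0$)
$l{\left(h{\left(3 \right)} \right)} + 159 \left(\left(-50 + 31\right) + 6\right) = 0 + 159 \left(\left(-50 + 31\right) + 6\right) = 0 + 159 \left(-19 + 6\right) = 0 + 159 \left(-13\right) = 0 - 2067 = -2067$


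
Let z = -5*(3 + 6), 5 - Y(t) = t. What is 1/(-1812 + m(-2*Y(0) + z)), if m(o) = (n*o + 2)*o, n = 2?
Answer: 1/4128 ≈ 0.00024225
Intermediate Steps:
Y(t) = 5 - t
z = -45 (z = -5*9 = -45)
m(o) = o*(2 + 2*o) (m(o) = (2*o + 2)*o = (2 + 2*o)*o = o*(2 + 2*o))
1/(-1812 + m(-2*Y(0) + z)) = 1/(-1812 + 2*(-2*(5 - 1*0) - 45)*(1 + (-2*(5 - 1*0) - 45))) = 1/(-1812 + 2*(-2*(5 + 0) - 45)*(1 + (-2*(5 + 0) - 45))) = 1/(-1812 + 2*(-2*5 - 45)*(1 + (-2*5 - 45))) = 1/(-1812 + 2*(-10 - 45)*(1 + (-10 - 45))) = 1/(-1812 + 2*(-55)*(1 - 55)) = 1/(-1812 + 2*(-55)*(-54)) = 1/(-1812 + 5940) = 1/4128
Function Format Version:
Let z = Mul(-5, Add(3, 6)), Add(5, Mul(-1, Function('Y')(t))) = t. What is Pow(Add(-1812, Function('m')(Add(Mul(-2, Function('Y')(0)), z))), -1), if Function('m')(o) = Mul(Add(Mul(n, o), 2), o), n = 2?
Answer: Rational(1, 4128) ≈ 0.00024225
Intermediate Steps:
Function('Y')(t) = Add(5, Mul(-1, t))
z = -45 (z = Mul(-5, 9) = -45)
Function('m')(o) = Mul(o, Add(2, Mul(2, o))) (Function('m')(o) = Mul(Add(Mul(2, o), 2), o) = Mul(Add(2, Mul(2, o)), o) = Mul(o, Add(2, Mul(2, o))))
Pow(Add(-1812, Function('m')(Add(Mul(-2, Function('Y')(0)), z))), -1) = Pow(Add(-1812, Mul(2, Add(Mul(-2, Add(5, Mul(-1, 0))), -45), Add(1, Add(Mul(-2, Add(5, Mul(-1, 0))), -45)))), -1) = Pow(Add(-1812, Mul(2, Add(Mul(-2, Add(5, 0)), -45), Add(1, Add(Mul(-2, Add(5, 0)), -45)))), -1) = Pow(Add(-1812, Mul(2, Add(Mul(-2, 5), -45), Add(1, Add(Mul(-2, 5), -45)))), -1) = Pow(Add(-1812, Mul(2, Add(-10, -45), Add(1, Add(-10, -45)))), -1) = Pow(Add(-1812, Mul(2, -55, Add(1, -55))), -1) = Pow(Add(-1812, Mul(2, -55, -54)), -1) = Pow(Add(-1812, 5940), -1) = Pow(4128, -1) = Rational(1, 4128)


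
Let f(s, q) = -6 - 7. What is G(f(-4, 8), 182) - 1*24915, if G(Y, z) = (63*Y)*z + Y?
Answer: -173986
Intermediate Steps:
f(s, q) = -13
G(Y, z) = Y + 63*Y*z (G(Y, z) = 63*Y*z + Y = Y + 63*Y*z)
G(f(-4, 8), 182) - 1*24915 = -13*(1 + 63*182) - 1*24915 = -13*(1 + 11466) - 24915 = -13*11467 - 24915 = -149071 - 24915 = -173986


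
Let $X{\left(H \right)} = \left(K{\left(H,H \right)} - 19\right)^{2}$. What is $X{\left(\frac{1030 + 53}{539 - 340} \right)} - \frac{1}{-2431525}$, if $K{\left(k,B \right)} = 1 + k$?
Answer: $\frac{15184876096126}{96290821525} \approx 157.7$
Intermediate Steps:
$X{\left(H \right)} = \left(-18 + H\right)^{2}$ ($X{\left(H \right)} = \left(\left(1 + H\right) - 19\right)^{2} = \left(-18 + H\right)^{2}$)
$X{\left(\frac{1030 + 53}{539 - 340} \right)} - \frac{1}{-2431525} = \left(-18 + \frac{1030 + 53}{539 - 340}\right)^{2} - \frac{1}{-2431525} = \left(-18 + \frac{1083}{199}\right)^{2} - - \frac{1}{2431525} = \left(-18 + 1083 \cdot \frac{1}{199}\right)^{2} + \frac{1}{2431525} = \left(-18 + \frac{1083}{199}\right)^{2} + \frac{1}{2431525} = \left(- \frac{2499}{199}\right)^{2} + \frac{1}{2431525} = \frac{6245001}{39601} + \frac{1}{2431525} = \frac{15184876096126}{96290821525}$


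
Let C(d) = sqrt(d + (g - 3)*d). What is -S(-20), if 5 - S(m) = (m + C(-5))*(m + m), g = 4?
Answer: 795 - 40*I*sqrt(10) ≈ 795.0 - 126.49*I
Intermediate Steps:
C(d) = sqrt(2)*sqrt(d) (C(d) = sqrt(d + (4 - 3)*d) = sqrt(d + 1*d) = sqrt(d + d) = sqrt(2*d) = sqrt(2)*sqrt(d))
S(m) = 5 - 2*m*(m + I*sqrt(10)) (S(m) = 5 - (m + sqrt(2)*sqrt(-5))*(m + m) = 5 - (m + sqrt(2)*(I*sqrt(5)))*2*m = 5 - (m + I*sqrt(10))*2*m = 5 - 2*m*(m + I*sqrt(10)))
-S(-20) = -(5 - 2*(-20)**2 - 2*I*(-20)*sqrt(10)) = -(5 - 2*400 + 40*I*sqrt(10)) = -(5 - 800 + 40*I*sqrt(10)) = -(-795 + 40*I*sqrt(10)) = 795 - 40*I*sqrt(10)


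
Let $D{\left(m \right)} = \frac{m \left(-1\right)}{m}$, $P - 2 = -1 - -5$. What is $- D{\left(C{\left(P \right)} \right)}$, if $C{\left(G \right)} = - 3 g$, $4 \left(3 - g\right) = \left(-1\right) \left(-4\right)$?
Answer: $1$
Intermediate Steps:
$g = 2$ ($g = 3 - \frac{\left(-1\right) \left(-4\right)}{4} = 3 - 1 = 2$)
$P = 6$ ($P = 2 - -4 = 2 + \left(-1 + 5\right) = 2 + 4 = 6$)
$C{\left(G \right)} = -6$ ($C{\left(G \right)} = \left(-3\right) 2 = -6$)
$D{\left(m \right)} = -1$ ($D{\left(m \right)} = \frac{\left(-1\right) m}{m} = -1$)
$- D{\left(C{\left(P \right)} \right)} = \left(-1\right) \left(-1\right) = 1$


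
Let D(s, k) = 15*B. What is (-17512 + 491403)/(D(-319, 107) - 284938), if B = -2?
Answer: -473891/284968 ≈ -1.6630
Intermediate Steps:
D(s, k) = -30 (D(s, k) = 15*(-2) = -30)
(-17512 + 491403)/(D(-319, 107) - 284938) = (-17512 + 491403)/(-30 - 284938) = 473891/(-284968) = 473891*(-1/284968) = -473891/284968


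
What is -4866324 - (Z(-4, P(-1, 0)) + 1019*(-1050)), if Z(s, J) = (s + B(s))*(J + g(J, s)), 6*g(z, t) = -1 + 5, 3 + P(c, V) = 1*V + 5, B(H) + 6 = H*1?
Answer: -11389010/3 ≈ -3.7963e+6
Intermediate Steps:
B(H) = -6 + H (B(H) = -6 + H*1 = -6 + H)
P(c, V) = 2 + V (P(c, V) = -3 + (1*V + 5) = -3 + (V + 5) = -3 + (5 + V) = 2 + V)
g(z, t) = 2/3 (g(z, t) = (-1 + 5)/6 = (1/6)*4 = 2/3)
Z(s, J) = (-6 + 2*s)*(2/3 + J) (Z(s, J) = (s + (-6 + s))*(J + 2/3) = (-6 + 2*s)*(2/3 + J))
-4866324 - (Z(-4, P(-1, 0)) + 1019*(-1050)) = -4866324 - ((-4 - 6*(2 + 0) + (4/3)*(-4) + 2*(2 + 0)*(-4)) + 1019*(-1050)) = -4866324 - ((-4 - 6*2 - 16/3 + 2*2*(-4)) - 1069950) = -4866324 - ((-4 - 12 - 16/3 - 16) - 1069950) = -4866324 - (-112/3 - 1069950) = -4866324 - 1*(-3209962/3) = -4866324 + 3209962/3 = -11389010/3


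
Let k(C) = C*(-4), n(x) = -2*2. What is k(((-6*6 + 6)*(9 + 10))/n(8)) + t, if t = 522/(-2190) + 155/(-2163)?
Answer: -450256906/789495 ≈ -570.31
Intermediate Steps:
n(x) = -4
k(C) = -4*C
t = -244756/789495 (t = 522*(-1/2190) + 155*(-1/2163) = -87/365 - 155/2163 = -244756/789495 ≈ -0.31002)
k(((-6*6 + 6)*(9 + 10))/n(8)) + t = -4*(-6*6 + 6)*(9 + 10)/(-4) - 244756/789495 = -4*(-36 + 6)*19*(-1)/4 - 244756/789495 = -4*(-30*19)*(-1)/4 - 244756/789495 = -(-2280)*(-1)/4 - 244756/789495 = -4*285/2 - 244756/789495 = -570 - 244756/789495 = -450256906/789495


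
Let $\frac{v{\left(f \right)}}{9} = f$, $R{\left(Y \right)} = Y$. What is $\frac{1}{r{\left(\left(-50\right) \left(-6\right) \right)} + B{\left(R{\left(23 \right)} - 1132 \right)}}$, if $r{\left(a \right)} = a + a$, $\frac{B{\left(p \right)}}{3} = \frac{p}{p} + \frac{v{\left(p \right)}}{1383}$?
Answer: $\frac{461}{268002} \approx 0.0017201$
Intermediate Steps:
$v{\left(f \right)} = 9 f$
$B{\left(p \right)} = 3 + \frac{9 p}{461}$ ($B{\left(p \right)} = 3 \left(\frac{p}{p} + \frac{9 p}{1383}\right) = 3 \left(1 + 9 p \frac{1}{1383}\right) = 3 \left(1 + \frac{3 p}{461}\right) = 3 + \frac{9 p}{461}$)
$r{\left(a \right)} = 2 a$
$\frac{1}{r{\left(\left(-50\right) \left(-6\right) \right)} + B{\left(R{\left(23 \right)} - 1132 \right)}} = \frac{1}{2 \left(\left(-50\right) \left(-6\right)\right) + \left(3 + \frac{9 \left(23 - 1132\right)}{461}\right)} = \frac{1}{2 \cdot 300 + \left(3 + \frac{9}{461} \left(-1109\right)\right)} = \frac{1}{600 + \left(3 - \frac{9981}{461}\right)} = \frac{1}{600 - \frac{8598}{461}} = \frac{1}{\frac{268002}{461}} = \frac{461}{268002}$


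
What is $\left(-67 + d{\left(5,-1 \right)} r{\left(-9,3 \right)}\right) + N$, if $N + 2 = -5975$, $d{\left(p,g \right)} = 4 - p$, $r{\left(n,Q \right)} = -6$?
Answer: $-6038$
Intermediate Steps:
$N = -5977$ ($N = -2 - 5975 = -5977$)
$\left(-67 + d{\left(5,-1 \right)} r{\left(-9,3 \right)}\right) + N = \left(-67 + \left(4 - 5\right) \left(-6\right)\right) - 5977 = \left(-67 - -6\right) - 5977 = \left(-67 + 6\right) - 5977 = -61 - 5977 = -6038$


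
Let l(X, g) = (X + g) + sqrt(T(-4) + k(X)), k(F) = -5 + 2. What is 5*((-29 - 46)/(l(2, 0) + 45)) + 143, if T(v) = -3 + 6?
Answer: 6346/47 ≈ 135.02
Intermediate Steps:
k(F) = -3
T(v) = 3
l(X, g) = X + g (l(X, g) = (X + g) + sqrt(3 - 3) = (X + g) + sqrt(0) = (X + g) + 0 = X + g)
5*((-29 - 46)/(l(2, 0) + 45)) + 143 = 5*((-29 - 46)/((2 + 0) + 45)) + 143 = 5*(-75/(2 + 45)) + 143 = 5*(-75/47) + 143 = -375/47 + 143 = 6346/47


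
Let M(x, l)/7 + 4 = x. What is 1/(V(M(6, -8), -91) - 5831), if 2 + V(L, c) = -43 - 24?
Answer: -1/5900 ≈ -0.00016949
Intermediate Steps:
M(x, l) = -28 + 7*x
V(L, c) = -69 (V(L, c) = -2 + (-43 - 24) = -2 - 67 = -69)
1/(V(M(6, -8), -91) - 5831) = 1/(-69 - 5831) = 1/(-5900) = -1/5900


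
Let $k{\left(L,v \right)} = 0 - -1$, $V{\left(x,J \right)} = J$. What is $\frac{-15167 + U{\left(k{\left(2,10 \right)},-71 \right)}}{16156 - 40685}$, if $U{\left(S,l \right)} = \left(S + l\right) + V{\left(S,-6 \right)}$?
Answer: $\frac{15243}{24529} \approx 0.62143$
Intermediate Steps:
$k{\left(L,v \right)} = 1$ ($k{\left(L,v \right)} = 0 + 1 = 1$)
$U{\left(S,l \right)} = -6 + S + l$ ($U{\left(S,l \right)} = \left(S + l\right) - 6 = -6 + S + l$)
$\frac{-15167 + U{\left(k{\left(2,10 \right)},-71 \right)}}{16156 - 40685} = \frac{-15167 - 76}{16156 - 40685} = \frac{-15167 - 76}{-24529} = \left(-15243\right) \left(- \frac{1}{24529}\right) = \frac{15243}{24529}$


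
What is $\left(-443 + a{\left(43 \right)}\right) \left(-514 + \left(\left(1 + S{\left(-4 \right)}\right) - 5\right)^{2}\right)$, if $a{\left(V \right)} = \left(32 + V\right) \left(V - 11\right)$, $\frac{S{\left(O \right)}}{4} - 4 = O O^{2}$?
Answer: $115506054$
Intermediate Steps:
$S{\left(O \right)} = 16 + 4 O^{3}$ ($S{\left(O \right)} = 16 + 4 O O^{2} = 16 + 4 O^{3}$)
$a{\left(V \right)} = \left(-11 + V\right) \left(32 + V\right)$ ($a{\left(V \right)} = \left(32 + V\right) \left(-11 + V\right) = \left(-11 + V\right) \left(32 + V\right)$)
$\left(-443 + a{\left(43 \right)}\right) \left(-514 + \left(\left(1 + S{\left(-4 \right)}\right) - 5\right)^{2}\right) = \left(-443 + \left(-352 + 43^{2} + 21 \cdot 43\right)\right) \left(-514 + \left(\left(1 + \left(16 + 4 \left(-4\right)^{3}\right)\right) - 5\right)^{2}\right) = \left(-443 + \left(-352 + 1849 + 903\right)\right) \left(-514 + \left(\left(1 + \left(16 + 4 \left(-64\right)\right)\right) - 5\right)^{2}\right) = \left(-443 + 2400\right) \left(-514 + \left(\left(1 + \left(16 - 256\right)\right) - 5\right)^{2}\right) = 1957 \left(-514 + \left(\left(1 - 240\right) - 5\right)^{2}\right) = 1957 \left(-514 + \left(-239 - 5\right)^{2}\right) = 1957 \left(-514 + \left(-244\right)^{2}\right) = 1957 \left(-514 + 59536\right) = 1957 \cdot 59022 = 115506054$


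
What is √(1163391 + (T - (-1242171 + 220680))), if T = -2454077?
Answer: I*√269195 ≈ 518.84*I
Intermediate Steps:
√(1163391 + (T - (-1242171 + 220680))) = √(1163391 + (-2454077 - (-1242171 + 220680))) = √(1163391 + (-2454077 - 1*(-1021491))) = √(1163391 + (-2454077 + 1021491)) = √(1163391 - 1432586) = √(-269195) = I*√269195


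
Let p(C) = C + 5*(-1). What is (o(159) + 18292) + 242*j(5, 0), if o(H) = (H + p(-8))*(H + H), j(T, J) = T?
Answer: 65930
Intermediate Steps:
p(C) = -5 + C (p(C) = C - 5 = -5 + C)
o(H) = 2*H*(-13 + H) (o(H) = (H + (-5 - 8))*(H + H) = (H - 13)*(2*H) = (-13 + H)*(2*H) = 2*H*(-13 + H))
(o(159) + 18292) + 242*j(5, 0) = (2*159*(-13 + 159) + 18292) + 242*5 = (2*159*146 + 18292) + 1210 = (46428 + 18292) + 1210 = 64720 + 1210 = 65930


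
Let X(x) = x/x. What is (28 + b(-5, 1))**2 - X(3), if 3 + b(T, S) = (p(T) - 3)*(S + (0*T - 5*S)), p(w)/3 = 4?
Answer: 120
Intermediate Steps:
p(w) = 12 (p(w) = 3*4 = 12)
X(x) = 1
b(T, S) = -3 - 36*S (b(T, S) = -3 + (12 - 3)*(S + (0*T - 5*S)) = -3 + 9*(S + (0 - 5*S)) = -3 + 9*(S - 5*S) = -3 + 9*(-4*S) = -3 - 36*S)
(28 + b(-5, 1))**2 - X(3) = (28 + (-3 - 36*1))**2 - 1*1 = (28 + (-3 - 36))**2 - 1 = (28 - 39)**2 - 1 = (-11)**2 - 1 = 121 - 1 = 120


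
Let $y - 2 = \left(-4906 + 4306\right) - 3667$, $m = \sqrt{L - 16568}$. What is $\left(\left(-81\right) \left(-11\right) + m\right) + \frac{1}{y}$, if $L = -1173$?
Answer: $\frac{3800114}{4265} + i \sqrt{17741} \approx 891.0 + 133.2 i$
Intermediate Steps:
$m = i \sqrt{17741}$ ($m = \sqrt{-1173 - 16568} = \sqrt{-17741} = i \sqrt{17741} \approx 133.2 i$)
$y = -4265$ ($y = 2 + \left(\left(-4906 + 4306\right) - 3667\right) = 2 - 4267 = -4265$)
$\left(\left(-81\right) \left(-11\right) + m\right) + \frac{1}{y} = \left(\left(-81\right) \left(-11\right) + i \sqrt{17741}\right) + \frac{1}{-4265} = \left(891 + i \sqrt{17741}\right) - \frac{1}{4265} = \frac{3800114}{4265} + i \sqrt{17741}$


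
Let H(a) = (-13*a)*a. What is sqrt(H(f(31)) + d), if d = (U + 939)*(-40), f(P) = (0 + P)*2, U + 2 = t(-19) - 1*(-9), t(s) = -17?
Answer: 2*I*sqrt(21783) ≈ 295.18*I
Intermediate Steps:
U = -10 (U = -2 + (-17 - 1*(-9)) = -2 + (-17 + 9) = -2 - 8 = -10)
f(P) = 2*P (f(P) = P*2 = 2*P)
H(a) = -13*a**2
d = -37160 (d = (-10 + 939)*(-40) = 929*(-40) = -37160)
sqrt(H(f(31)) + d) = sqrt(-13*(2*31)**2 - 37160) = sqrt(-13*62**2 - 37160) = sqrt(-13*3844 - 37160) = sqrt(-49972 - 37160) = sqrt(-87132) = 2*I*sqrt(21783)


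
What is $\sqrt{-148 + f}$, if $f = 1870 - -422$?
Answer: $4 \sqrt{134} \approx 46.303$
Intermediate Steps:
$f = 2292$ ($f = 1870 + 422 = 2292$)
$\sqrt{-148 + f} = \sqrt{-148 + 2292} = \sqrt{2144} = 4 \sqrt{134}$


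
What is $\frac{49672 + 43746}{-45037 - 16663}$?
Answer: $- \frac{46709}{30850} \approx -1.5141$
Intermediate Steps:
$\frac{49672 + 43746}{-45037 - 16663} = \frac{93418}{-61700} = 93418 \left(- \frac{1}{61700}\right) = - \frac{46709}{30850}$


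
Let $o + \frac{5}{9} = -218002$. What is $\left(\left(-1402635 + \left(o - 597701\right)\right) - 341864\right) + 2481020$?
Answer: $- \frac{712643}{9} \approx -79183.0$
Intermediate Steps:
$o = - \frac{1962023}{9}$ ($o = - \frac{5}{9} - 218002 = - \frac{1962023}{9} \approx -2.18 \cdot 10^{5}$)
$\left(\left(-1402635 + \left(o - 597701\right)\right) - 341864\right) + 2481020 = \left(\left(-1402635 - \frac{7341332}{9}\right) - 341864\right) + 2481020 = \left(- \frac{19965047}{9} - 341864\right) + 2481020 = - \frac{23041823}{9} + 2481020 = - \frac{712643}{9}$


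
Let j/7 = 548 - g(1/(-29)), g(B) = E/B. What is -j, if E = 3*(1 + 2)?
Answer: -5663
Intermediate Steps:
E = 9 (E = 3*3 = 9)
g(B) = 9/B
j = 5663 (j = 7*(548 - 9/(1/(-29))) = 7*(548 - 9/(-1/29)) = 7*(548 - 9*(-29)) = 7*(548 - 1*(-261)) = 7*(548 + 261) = 7*809 = 5663)
-j = -1*5663 = -5663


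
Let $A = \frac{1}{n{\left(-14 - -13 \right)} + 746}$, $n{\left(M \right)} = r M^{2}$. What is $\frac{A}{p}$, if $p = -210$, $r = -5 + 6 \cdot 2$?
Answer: $- \frac{1}{158130} \approx -6.3239 \cdot 10^{-6}$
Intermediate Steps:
$r = 7$ ($r = -5 + 12 = 7$)
$n{\left(M \right)} = 7 M^{2}$
$A = \frac{1}{753}$ ($A = \frac{1}{7 \left(-14 - -13\right)^{2} + 746} = \frac{1}{7 \left(-14 + 13\right)^{2} + 746} = \frac{1}{7 \left(-1\right)^{2} + 746} = \frac{1}{7 \cdot 1 + 746} = \frac{1}{7 + 746} = \frac{1}{753} \approx 0.001328$)
$\frac{A}{p} = \frac{1}{753 \left(-210\right)} = \frac{1}{753} \left(- \frac{1}{210}\right) = - \frac{1}{158130}$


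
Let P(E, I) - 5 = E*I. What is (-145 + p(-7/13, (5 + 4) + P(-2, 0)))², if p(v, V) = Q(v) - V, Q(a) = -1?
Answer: 25600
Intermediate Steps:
P(E, I) = 5 + E*I
p(v, V) = -1 - V
(-145 + p(-7/13, (5 + 4) + P(-2, 0)))² = (-145 + (-1 - ((5 + 4) + (5 - 2*0))))² = (-145 + (-1 - (9 + (5 + 0))))² = (-145 + (-1 - (9 + 5)))² = (-145 + (-1 - 1*14))² = (-145 + (-1 - 14))² = (-145 - 15)² = (-160)² = 25600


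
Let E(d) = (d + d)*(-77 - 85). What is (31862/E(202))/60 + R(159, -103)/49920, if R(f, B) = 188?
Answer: -88781/20419776 ≈ -0.0043478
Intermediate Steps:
E(d) = -324*d (E(d) = (2*d)*(-162) = -324*d)
(31862/E(202))/60 + R(159, -103)/49920 = (31862/((-324*202)))/60 + 188/49920 = (31862/(-65448))*(1/60) + 188*(1/49920) = (31862*(-1/65448))*(1/60) + 47/12480 = -15931/32724*1/60 + 47/12480 = -15931/1963440 + 47/12480 = -88781/20419776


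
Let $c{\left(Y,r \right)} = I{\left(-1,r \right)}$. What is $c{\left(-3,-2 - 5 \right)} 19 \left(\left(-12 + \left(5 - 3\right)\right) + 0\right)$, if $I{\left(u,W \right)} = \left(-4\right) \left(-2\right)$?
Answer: $-1520$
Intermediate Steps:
$I{\left(u,W \right)} = 8$
$c{\left(Y,r \right)} = 8$
$c{\left(-3,-2 - 5 \right)} 19 \left(\left(-12 + \left(5 - 3\right)\right) + 0\right) = 8 \cdot 19 \left(\left(-12 + \left(5 - 3\right)\right) + 0\right) = 152 \left(\left(-12 + \left(5 - 3\right)\right) + 0\right) = 152 \left(\left(-12 + 2\right) + 0\right) = 152 \left(-10 + 0\right) = 152 \left(-10\right) = -1520$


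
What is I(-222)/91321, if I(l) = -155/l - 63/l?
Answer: 109/10136631 ≈ 1.0753e-5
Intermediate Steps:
I(l) = -218/l
I(-222)/91321 = -218/(-222)/91321 = -218*(-1/222)*(1/91321) = (109/111)*(1/91321) = 109/10136631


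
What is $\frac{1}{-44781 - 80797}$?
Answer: $- \frac{1}{125578} \approx -7.9632 \cdot 10^{-6}$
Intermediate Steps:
$\frac{1}{-44781 - 80797} = \frac{1}{-125578} = - \frac{1}{125578}$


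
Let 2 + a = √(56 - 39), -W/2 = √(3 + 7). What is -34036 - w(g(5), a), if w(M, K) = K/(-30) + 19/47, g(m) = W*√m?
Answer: -23995712/705 + √17/30 ≈ -34036.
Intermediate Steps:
W = -2*√10 (W = -2*√(3 + 7) = -2*√10 ≈ -6.3246)
a = -2 + √17 (a = -2 + √(56 - 39) = -2 + √17 ≈ 2.1231)
g(m) = -2*√10*√m (g(m) = (-2*√10)*√m = -2*√10*√m)
w(M, K) = 19/47 - K/30 (w(M, K) = K*(-1/30) + 19*(1/47) = -K/30 + 19/47 = 19/47 - K/30)
-34036 - w(g(5), a) = -34036 - (19/47 - (-2 + √17)/30) = -34036 - (19/47 + (1/15 - √17/30)) = -34036 - (332/705 - √17/30) = -34036 + (-332/705 + √17/30) = -23995712/705 + √17/30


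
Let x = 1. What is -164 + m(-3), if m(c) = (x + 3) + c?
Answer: -163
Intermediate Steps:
m(c) = 4 + c (m(c) = (1 + 3) + c = 4 + c)
-164 + m(-3) = -164 + (4 - 3) = -164 + 1 = -163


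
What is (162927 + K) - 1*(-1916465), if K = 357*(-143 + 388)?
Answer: 2166857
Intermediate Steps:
K = 87465 (K = 357*245 = 87465)
(162927 + K) - 1*(-1916465) = (162927 + 87465) - 1*(-1916465) = 250392 + 1916465 = 2166857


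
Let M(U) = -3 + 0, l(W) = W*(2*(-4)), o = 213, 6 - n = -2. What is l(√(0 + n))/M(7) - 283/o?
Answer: -283/213 + 16*√2/3 ≈ 6.2138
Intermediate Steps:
n = 8 (n = 6 - 1*(-2) = 6 + 2 = 8)
l(W) = -8*W (l(W) = W*(-8) = -8*W)
M(U) = -3
l(√(0 + n))/M(7) - 283/o = -8*√(0 + 8)/(-3) - 283/213 = -16*√2*(-⅓) - 283*1/213 = -16*√2*(-⅓) - 283/213 = 16*√2/3 - 283/213 = -283/213 + 16*√2/3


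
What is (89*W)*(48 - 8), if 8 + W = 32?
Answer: 85440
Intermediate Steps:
W = 24 (W = -8 + 32 = 24)
(89*W)*(48 - 8) = (89*24)*(48 - 8) = 2136*40 = 85440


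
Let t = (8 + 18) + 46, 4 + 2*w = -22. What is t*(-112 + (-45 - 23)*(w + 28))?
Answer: -81504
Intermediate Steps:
w = -13 (w = -2 + (½)*(-22) = -2 - 11 = -13)
t = 72 (t = 26 + 46 = 72)
t*(-112 + (-45 - 23)*(w + 28)) = 72*(-112 + (-45 - 23)*(-13 + 28)) = 72*(-112 - 68*15) = 72*(-112 - 1020) = 72*(-1132) = -81504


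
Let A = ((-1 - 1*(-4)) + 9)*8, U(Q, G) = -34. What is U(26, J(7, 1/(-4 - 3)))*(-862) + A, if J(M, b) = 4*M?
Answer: 29404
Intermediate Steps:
A = 96 (A = ((-1 + 4) + 9)*8 = (3 + 9)*8 = 12*8 = 96)
U(26, J(7, 1/(-4 - 3)))*(-862) + A = -34*(-862) + 96 = 29308 + 96 = 29404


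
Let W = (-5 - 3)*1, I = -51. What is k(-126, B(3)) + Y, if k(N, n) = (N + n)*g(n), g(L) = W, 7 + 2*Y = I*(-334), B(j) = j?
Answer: 18995/2 ≈ 9497.5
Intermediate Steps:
Y = 17027/2 (Y = -7/2 + (-51*(-334))/2 = -7/2 + (½)*17034 = -7/2 + 8517 = 17027/2 ≈ 8513.5)
W = -8 (W = -8*1 = -8)
g(L) = -8
k(N, n) = -8*N - 8*n (k(N, n) = (N + n)*(-8) = -8*N - 8*n)
k(-126, B(3)) + Y = (-8*(-126) - 8*3) + 17027/2 = (1008 - 24) + 17027/2 = 984 + 17027/2 = 18995/2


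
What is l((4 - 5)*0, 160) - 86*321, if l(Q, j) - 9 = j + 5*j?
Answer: -26637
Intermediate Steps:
l(Q, j) = 9 + 6*j (l(Q, j) = 9 + (j + 5*j) = 9 + 6*j)
l((4 - 5)*0, 160) - 86*321 = (9 + 6*160) - 86*321 = (9 + 960) - 1*27606 = 969 - 27606 = -26637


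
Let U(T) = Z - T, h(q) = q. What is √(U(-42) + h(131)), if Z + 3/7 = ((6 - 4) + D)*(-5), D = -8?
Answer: √9926/7 ≈ 14.233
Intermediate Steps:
Z = 207/7 (Z = -3/7 + ((6 - 4) - 8)*(-5) = -3/7 + (2 - 8)*(-5) = -3/7 - 6*(-5) = -3/7 + 30 = 207/7 ≈ 29.571)
U(T) = 207/7 - T
√(U(-42) + h(131)) = √((207/7 - 1*(-42)) + 131) = √((207/7 + 42) + 131) = √(501/7 + 131) = √(1418/7) = √9926/7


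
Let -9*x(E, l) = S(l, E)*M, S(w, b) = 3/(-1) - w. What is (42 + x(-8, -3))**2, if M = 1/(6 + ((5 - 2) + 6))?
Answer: 1764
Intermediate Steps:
S(w, b) = -3 - w (S(w, b) = 3*(-1) - w = -3 - w)
M = 1/15 (M = 1/(6 + (3 + 6)) = 1/(6 + 9) = 1/15 ≈ 0.066667)
x(E, l) = 1/45 + l/135 (x(E, l) = -(-3 - l)/(9*15) = -(-1/5 - l/15)/9 = 1/45 + l/135)
(42 + x(-8, -3))**2 = (42 + (1/45 + (1/135)*(-3)))**2 = (42 + (1/45 - 1/45))**2 = (42 + 0)**2 = 42**2 = 1764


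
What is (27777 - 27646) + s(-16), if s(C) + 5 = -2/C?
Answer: 1009/8 ≈ 126.13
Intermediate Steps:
s(C) = -5 - 2/C
(27777 - 27646) + s(-16) = (27777 - 27646) + (-5 - 2/(-16)) = 131 + (-5 - 2*(-1/16)) = 131 + (-5 + ⅛) = 131 - 39/8 = 1009/8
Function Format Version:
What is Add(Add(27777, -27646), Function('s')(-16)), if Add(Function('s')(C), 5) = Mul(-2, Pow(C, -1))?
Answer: Rational(1009, 8) ≈ 126.13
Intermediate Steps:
Function('s')(C) = Add(-5, Mul(-2, Pow(C, -1)))
Add(Add(27777, -27646), Function('s')(-16)) = Add(Add(27777, -27646), Add(-5, Mul(-2, Pow(-16, -1)))) = Add(131, Add(-5, Mul(-2, Rational(-1, 16)))) = Add(131, Add(-5, Rational(1, 8))) = Add(131, Rational(-39, 8)) = Rational(1009, 8)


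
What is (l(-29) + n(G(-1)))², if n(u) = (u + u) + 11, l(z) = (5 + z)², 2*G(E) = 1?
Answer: 345744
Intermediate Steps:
G(E) = ½ (G(E) = (½)*1 = ½)
n(u) = 11 + 2*u (n(u) = 2*u + 11 = 11 + 2*u)
(l(-29) + n(G(-1)))² = ((5 - 29)² + (11 + 2*(½)))² = ((-24)² + (11 + 1))² = (576 + 12)² = 588² = 345744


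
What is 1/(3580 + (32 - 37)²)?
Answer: 1/3605 ≈ 0.00027739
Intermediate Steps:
1/(3580 + (32 - 37)²) = 1/(3580 + (-5)²) = 1/(3580 + 25) = 1/3605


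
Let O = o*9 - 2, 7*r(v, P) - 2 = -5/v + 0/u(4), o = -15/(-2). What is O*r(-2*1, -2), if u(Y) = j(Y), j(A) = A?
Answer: 1179/28 ≈ 42.107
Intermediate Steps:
u(Y) = Y
o = 15/2 (o = -15*(-½) = 15/2 ≈ 7.5000)
r(v, P) = 2/7 - 5/(7*v) (r(v, P) = 2/7 + (-5/v + 0/4)/7 = 2/7 + (-5/v + 0*(¼))/7 = 2/7 + (-5/v + 0)/7 = 2/7 + (-5/v)/7 = 2/7 - 5/(7*v))
O = 131/2 (O = (15/2)*9 - 2 = 135/2 - 2 = 131/2 ≈ 65.500)
O*r(-2*1, -2) = 131*((-5 + 2*(-2*1))/(7*((-2*1))))/2 = 131*((⅐)*(-5 + 2*(-2))/(-2))/2 = 131*((⅐)*(-½)*(-5 - 4))/2 = 131*((⅐)*(-½)*(-9))/2 = (131/2)*(9/14) = 1179/28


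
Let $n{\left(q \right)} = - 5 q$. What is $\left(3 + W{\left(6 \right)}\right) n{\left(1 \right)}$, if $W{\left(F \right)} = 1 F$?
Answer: $-45$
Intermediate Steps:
$W{\left(F \right)} = F$
$\left(3 + W{\left(6 \right)}\right) n{\left(1 \right)} = \left(3 + 6\right) \left(\left(-5\right) 1\right) = 9 \left(-5\right) = -45$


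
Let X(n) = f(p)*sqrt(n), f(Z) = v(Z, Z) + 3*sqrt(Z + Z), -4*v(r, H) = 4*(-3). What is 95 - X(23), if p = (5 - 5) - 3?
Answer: 95 - 3*sqrt(23) - 3*I*sqrt(138) ≈ 80.613 - 35.242*I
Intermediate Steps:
v(r, H) = 3 (v(r, H) = -(-3) = -1/4*(-12) = 3)
p = -3 (p = 0 - 3 = -3)
f(Z) = 3 + 3*sqrt(2)*sqrt(Z) (f(Z) = 3 + 3*sqrt(Z + Z) = 3 + 3*sqrt(2*Z) = 3 + 3*(sqrt(2)*sqrt(Z)) = 3 + 3*sqrt(2)*sqrt(Z))
X(n) = sqrt(n)*(3 + 3*I*sqrt(6)) (X(n) = (3 + 3*sqrt(2)*sqrt(-3))*sqrt(n) = (3 + 3*sqrt(2)*(I*sqrt(3)))*sqrt(n) = (3 + 3*I*sqrt(6))*sqrt(n) = sqrt(n)*(3 + 3*I*sqrt(6)))
95 - X(23) = 95 - 3*sqrt(23)*(1 + I*sqrt(6))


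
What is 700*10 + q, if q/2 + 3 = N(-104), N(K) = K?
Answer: 6786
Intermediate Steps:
q = -214 (q = -6 + 2*(-104) = -6 - 208 = -214)
700*10 + q = 700*10 - 214 = 7000 - 214 = 6786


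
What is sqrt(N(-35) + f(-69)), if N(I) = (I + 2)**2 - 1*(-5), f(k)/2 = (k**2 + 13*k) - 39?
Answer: 2*sqrt(2186) ≈ 93.509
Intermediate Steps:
f(k) = -78 + 2*k**2 + 26*k (f(k) = 2*((k**2 + 13*k) - 39) = 2*(-39 + k**2 + 13*k) = -78 + 2*k**2 + 26*k)
N(I) = 5 + (2 + I)**2 (N(I) = (2 + I)**2 + 5 = 5 + (2 + I)**2)
sqrt(N(-35) + f(-69)) = sqrt((5 + (2 - 35)**2) + (-78 + 2*(-69)**2 + 26*(-69))) = sqrt((5 + (-33)**2) + (-78 + 2*4761 - 1794)) = sqrt((5 + 1089) + (-78 + 9522 - 1794)) = sqrt(1094 + 7650) = sqrt(8744) = 2*sqrt(2186)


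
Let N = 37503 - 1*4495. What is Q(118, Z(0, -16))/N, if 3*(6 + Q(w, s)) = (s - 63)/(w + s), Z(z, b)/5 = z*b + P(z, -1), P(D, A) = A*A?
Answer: -142/761247 ≈ -0.00018654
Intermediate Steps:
P(D, A) = A²
N = 33008 (N = 37503 - 4495 = 33008)
Z(z, b) = 5 + 5*b*z (Z(z, b) = 5*(z*b + (-1)²) = 5*(b*z + 1) = 5*(1 + b*z) = 5 + 5*b*z)
Q(w, s) = -6 + (-63 + s)/(3*(s + w)) (Q(w, s) = -6 + ((s - 63)/(w + s))/3 = -6 + ((-63 + s)/(s + w))/3 = -6 + (-63 + s)/(3*(s + w)))
Q(118, Z(0, -16))/N = ((-21 - 6*118 - 17*(5 + 5*(-16)*0)/3)/((5 + 5*(-16)*0) + 118))/33008 = ((-21 - 708 - 17*(5 + 0)/3)/((5 + 0) + 118))*(1/33008) = ((-21 - 708 - 17/3*5)/(5 + 118))*(1/33008) = ((-21 - 708 - 85/3)/123)*(1/33008) = ((1/123)*(-2272/3))*(1/33008) = -2272/369*1/33008 = -142/761247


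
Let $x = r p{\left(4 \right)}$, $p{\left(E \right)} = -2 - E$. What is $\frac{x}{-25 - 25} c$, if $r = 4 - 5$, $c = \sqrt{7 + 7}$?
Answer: $- \frac{3 \sqrt{14}}{25} \approx -0.449$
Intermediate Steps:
$c = \sqrt{14} \approx 3.7417$
$r = -1$ ($r = 4 - 5 = -1$)
$x = 6$ ($x = - (-2 - 4) = \left(-1\right) \left(-6\right) = 6$)
$\frac{x}{-25 - 25} c = \frac{6}{-25 - 25} \sqrt{14} = \frac{6}{-50} \sqrt{14} = 6 \left(- \frac{1}{50}\right) \sqrt{14} = - \frac{3 \sqrt{14}}{25}$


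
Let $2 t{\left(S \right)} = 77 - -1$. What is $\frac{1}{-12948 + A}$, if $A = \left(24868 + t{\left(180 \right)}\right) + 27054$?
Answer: $\frac{1}{39013} \approx 2.5632 \cdot 10^{-5}$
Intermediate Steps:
$t{\left(S \right)} = 39$ ($t{\left(S \right)} = \frac{77 - -1}{2} = \frac{77 + 1}{2} = \frac{1}{2} \cdot 78 = 39$)
$A = 51961$ ($A = \left(24868 + 39\right) + 27054 = 24907 + 27054 = 51961$)
$\frac{1}{-12948 + A} = \frac{1}{-12948 + 51961} = \frac{1}{39013}$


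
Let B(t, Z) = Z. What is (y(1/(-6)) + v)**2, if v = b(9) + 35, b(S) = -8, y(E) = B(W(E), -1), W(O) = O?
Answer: 676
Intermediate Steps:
y(E) = -1
v = 27 (v = -8 + 35 = 27)
(y(1/(-6)) + v)**2 = (-1 + 27)**2 = 26**2 = 676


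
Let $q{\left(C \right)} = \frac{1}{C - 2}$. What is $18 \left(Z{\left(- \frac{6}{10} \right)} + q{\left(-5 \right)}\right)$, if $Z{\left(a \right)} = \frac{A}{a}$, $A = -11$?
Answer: $\frac{2292}{7} \approx 327.43$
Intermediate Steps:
$q{\left(C \right)} = \frac{1}{-2 + C}$
$Z{\left(a \right)} = - \frac{11}{a}$
$18 \left(Z{\left(- \frac{6}{10} \right)} + q{\left(-5 \right)}\right) = 18 \left(- \frac{11}{\left(-6\right) \frac{1}{10}} + \frac{1}{-2 - 5}\right) = 18 \left(- \frac{11}{\left(-6\right) \frac{1}{10}} + \frac{1}{-7}\right) = 18 \left(- \frac{11}{- \frac{3}{5}} - \frac{1}{7}\right) = 18 \left(\left(-11\right) \left(- \frac{5}{3}\right) - \frac{1}{7}\right) = 18 \left(\frac{55}{3} - \frac{1}{7}\right) = 18 \cdot \frac{382}{21} = \frac{2292}{7}$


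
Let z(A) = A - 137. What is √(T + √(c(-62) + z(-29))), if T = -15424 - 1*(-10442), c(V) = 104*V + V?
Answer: √(-4982 + 2*I*√1669) ≈ 0.5788 + 70.586*I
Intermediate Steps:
c(V) = 105*V
T = -4982 (T = -15424 + 10442 = -4982)
z(A) = -137 + A
√(T + √(c(-62) + z(-29))) = √(-4982 + √(105*(-62) + (-137 - 29))) = √(-4982 + √(-6510 - 166)) = √(-4982 + √(-6676)) = √(-4982 + 2*I*√1669)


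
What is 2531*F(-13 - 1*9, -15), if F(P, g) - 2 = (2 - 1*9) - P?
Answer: 43027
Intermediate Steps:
F(P, g) = -5 - P (F(P, g) = 2 + ((2 - 1*9) - P) = 2 + ((2 - 9) - P) = 2 + (-7 - P) = -5 - P)
2531*F(-13 - 1*9, -15) = 2531*(-5 - (-13 - 1*9)) = 2531*(-5 - (-13 - 9)) = 2531*(-5 - 1*(-22)) = 2531*(-5 + 22) = 2531*17 = 43027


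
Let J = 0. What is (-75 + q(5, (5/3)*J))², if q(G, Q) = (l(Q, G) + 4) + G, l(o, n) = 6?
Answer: 3600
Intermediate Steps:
q(G, Q) = 10 + G (q(G, Q) = (6 + 4) + G = 10 + G)
(-75 + q(5, (5/3)*J))² = (-75 + (10 + 5))² = (-75 + 15)² = (-60)² = 3600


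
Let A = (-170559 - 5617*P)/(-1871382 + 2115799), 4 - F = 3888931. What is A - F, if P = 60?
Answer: 950519362980/244417 ≈ 3.8889e+6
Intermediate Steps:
F = -3888927 (F = 4 - 1*3888931 = 4 - 3888931 = -3888927)
A = -507579/244417 (A = (-170559 - 5617*60)/(-1871382 + 2115799) = (-170559 - 337020)/244417 = -507579*1/244417 = -507579/244417 ≈ -2.0767)
A - F = -507579/244417 - 1*(-3888927) = -507579/244417 + 3888927 = 950519362980/244417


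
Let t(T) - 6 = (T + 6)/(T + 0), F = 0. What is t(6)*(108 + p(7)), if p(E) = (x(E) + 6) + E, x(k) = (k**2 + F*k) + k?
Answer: 1416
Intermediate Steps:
x(k) = k + k**2 (x(k) = (k**2 + 0*k) + k = (k**2 + 0) + k = k**2 + k = k + k**2)
p(E) = 6 + E + E*(1 + E) (p(E) = (E*(1 + E) + 6) + E = (6 + E*(1 + E)) + E = 6 + E + E*(1 + E))
t(T) = 6 + (6 + T)/T (t(T) = 6 + (T + 6)/(T + 0) = 6 + (6 + T)/T)
t(6)*(108 + p(7)) = (7 + 6/6)*(108 + (6 + 7 + 7*(1 + 7))) = (7 + 6*(1/6))*(108 + (6 + 7 + 7*8)) = (7 + 1)*(108 + (6 + 7 + 56)) = 8*(108 + 69) = 8*177 = 1416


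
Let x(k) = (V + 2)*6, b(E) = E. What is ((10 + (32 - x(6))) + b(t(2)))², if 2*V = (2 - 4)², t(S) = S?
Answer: 400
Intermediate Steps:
V = 2 (V = (2 - 4)²/2 = (½)*(-2)² = (½)*4 = 2)
x(k) = 24 (x(k) = (2 + 2)*6 = 4*6 = 24)
((10 + (32 - x(6))) + b(t(2)))² = ((10 + (32 - 1*24)) + 2)² = ((10 + (32 - 24)) + 2)² = ((10 + 8) + 2)² = (18 + 2)² = 20² = 400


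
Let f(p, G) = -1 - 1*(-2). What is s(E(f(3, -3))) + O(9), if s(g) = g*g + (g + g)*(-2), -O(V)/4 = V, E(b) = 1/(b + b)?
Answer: -151/4 ≈ -37.750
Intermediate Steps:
f(p, G) = 1 (f(p, G) = -1 + 2 = 1)
E(b) = 1/(2*b)
O(V) = -4*V
s(g) = g² - 4*g (s(g) = g² + (2*g)*(-2) = g² - 4*g)
s(E(f(3, -3))) + O(9) = ((½)/1)*(-4 + (½)/1) - 4*9 = ((½)*1)*(-4 + (½)*1) - 36 = (-4 + ½)/2 - 36 = (½)*(-7/2) - 36 = -7/4 - 36 = -151/4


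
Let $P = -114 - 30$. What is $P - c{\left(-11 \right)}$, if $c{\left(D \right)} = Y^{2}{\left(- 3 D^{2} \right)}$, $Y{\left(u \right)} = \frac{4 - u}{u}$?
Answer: $- \frac{19109425}{131769} \approx -145.02$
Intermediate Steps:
$P = -144$ ($P = -114 - 30 = -144$)
$Y{\left(u \right)} = \frac{4 - u}{u}$
$c{\left(D \right)} = \frac{\left(4 + 3 D^{2}\right)^{2}}{9 D^{4}}$ ($c{\left(D \right)} = \left(\frac{4 - - 3 D^{2}}{\left(-3\right) D^{2}}\right)^{2} = \left(- \frac{1}{3 D^{2}} \left(4 + 3 D^{2}\right)\right)^{2} = \left(- \frac{4 + 3 D^{2}}{3 D^{2}}\right)^{2} = \frac{\left(4 + 3 D^{2}\right)^{2}}{9 D^{4}}$)
$P - c{\left(-11 \right)} = -144 - \frac{\left(4 + 3 \left(-11\right)^{2}\right)^{2}}{9 \cdot 14641} = -144 - \frac{1}{9} \cdot \frac{1}{14641} \left(4 + 3 \cdot 121\right)^{2} = -144 - \frac{1}{9} \cdot \frac{1}{14641} \left(4 + 363\right)^{2} = -144 - \frac{1}{9} \cdot \frac{1}{14641} \cdot 367^{2} = -144 - \frac{1}{9} \cdot \frac{1}{14641} \cdot 134689 = -144 - \frac{134689}{131769} = - \frac{19109425}{131769}$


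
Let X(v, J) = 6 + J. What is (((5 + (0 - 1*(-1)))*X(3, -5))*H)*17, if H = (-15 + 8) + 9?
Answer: 204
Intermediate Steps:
H = 2 (H = -7 + 9 = 2)
(((5 + (0 - 1*(-1)))*X(3, -5))*H)*17 = (((5 + (0 - 1*(-1)))*(6 - 5))*2)*17 = (((5 + (0 + 1))*1)*2)*17 = (((5 + 1)*1)*2)*17 = ((6*1)*2)*17 = (6*2)*17 = 12*17 = 204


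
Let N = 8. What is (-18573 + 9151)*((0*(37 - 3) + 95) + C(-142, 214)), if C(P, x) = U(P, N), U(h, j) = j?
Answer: -970466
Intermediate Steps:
C(P, x) = 8
(-18573 + 9151)*((0*(37 - 3) + 95) + C(-142, 214)) = (-18573 + 9151)*((0*(37 - 3) + 95) + 8) = -9422*((0*34 + 95) + 8) = -9422*((0 + 95) + 8) = -9422*(95 + 8) = -9422*103 = -970466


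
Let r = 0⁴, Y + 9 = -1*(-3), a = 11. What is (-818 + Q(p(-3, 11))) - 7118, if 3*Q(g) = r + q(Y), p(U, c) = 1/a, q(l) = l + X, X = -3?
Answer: -7939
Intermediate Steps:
Y = -6 (Y = -9 - 1*(-3) = -9 + 3 = -6)
r = 0
q(l) = -3 + l (q(l) = l - 3 = -3 + l)
p(U, c) = 1/11
Q(g) = -3 (Q(g) = (0 + (-3 - 6))/3 = (0 - 9)/3 = (⅓)*(-9) = -3)
(-818 + Q(p(-3, 11))) - 7118 = (-818 - 3) - 7118 = -821 - 7118 = -7939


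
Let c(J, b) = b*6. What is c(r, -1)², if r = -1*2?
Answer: 36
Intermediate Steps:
r = -2
c(J, b) = 6*b
c(r, -1)² = (6*(-1))² = (-6)² = 36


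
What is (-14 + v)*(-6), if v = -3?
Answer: 102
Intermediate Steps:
(-14 + v)*(-6) = (-14 - 3)*(-6) = -17*(-6) = 102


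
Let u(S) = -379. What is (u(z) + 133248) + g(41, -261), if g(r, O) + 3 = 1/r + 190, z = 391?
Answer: 5455297/41 ≈ 1.3306e+5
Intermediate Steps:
g(r, O) = 187 + 1/r (g(r, O) = -3 + (1/r + 190) = -3 + (190 + 1/r) = 187 + 1/r)
(u(z) + 133248) + g(41, -261) = (-379 + 133248) + (187 + 1/41) = 132869 + (187 + 1/41) = 132869 + 7668/41 = 5455297/41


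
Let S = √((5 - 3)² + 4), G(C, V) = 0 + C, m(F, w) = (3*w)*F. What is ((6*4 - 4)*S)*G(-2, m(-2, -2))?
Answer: -80*√2 ≈ -113.14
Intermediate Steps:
m(F, w) = 3*F*w
G(C, V) = C
S = 2*√2 (S = √(2² + 4) = √(4 + 4) = √8 = 2*√2 ≈ 2.8284)
((6*4 - 4)*S)*G(-2, m(-2, -2)) = ((6*4 - 4)*(2*√2))*(-2) = ((24 - 4)*(2*√2))*(-2) = (20*(2*√2))*(-2) = (40*√2)*(-2) = -80*√2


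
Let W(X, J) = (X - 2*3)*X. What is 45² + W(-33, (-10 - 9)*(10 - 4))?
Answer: 3312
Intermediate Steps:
W(X, J) = X*(-6 + X) (W(X, J) = (X - 6)*X = (-6 + X)*X = X*(-6 + X))
45² + W(-33, (-10 - 9)*(10 - 4)) = 45² - 33*(-6 - 33) = 2025 - 33*(-39) = 2025 + 1287 = 3312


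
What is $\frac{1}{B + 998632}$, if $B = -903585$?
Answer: $\frac{1}{95047} \approx 1.0521 \cdot 10^{-5}$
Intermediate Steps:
$\frac{1}{B + 998632} = \frac{1}{-903585 + 998632} = \frac{1}{95047}$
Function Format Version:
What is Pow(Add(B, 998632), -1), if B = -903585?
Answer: Rational(1, 95047) ≈ 1.0521e-5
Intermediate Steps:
Pow(Add(B, 998632), -1) = Pow(Add(-903585, 998632), -1) = Pow(95047, -1) = Rational(1, 95047)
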